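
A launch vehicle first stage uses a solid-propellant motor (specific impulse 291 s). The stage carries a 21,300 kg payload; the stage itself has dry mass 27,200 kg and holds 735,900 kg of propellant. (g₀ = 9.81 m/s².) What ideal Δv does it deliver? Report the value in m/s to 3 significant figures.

v_e = Isp · g₀ = 291 × 9.81 = 2854.7 m/s.
m₀ = payload + dry + propellant = 21,300 + 27,200 + 735,900 = 784,400 kg.
m_f = payload + dry = 21,300 + 27,200 = 48,500 kg.
Using Δv = v_e ln(m₀/m_f): Δv = v_e · ln(m₀/m_f) = 2854.7 × ln(16.17) = 2854.7 × 2.7834 ≈ 7945.7 m/s.

Δv ≈ 7950 m/s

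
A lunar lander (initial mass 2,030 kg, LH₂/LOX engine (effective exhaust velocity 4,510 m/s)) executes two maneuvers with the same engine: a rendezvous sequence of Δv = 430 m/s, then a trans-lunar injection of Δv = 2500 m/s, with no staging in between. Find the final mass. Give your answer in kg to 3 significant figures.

final mass ≈ 1060 kg

After the first burn: m = 2030 × exp(−430/4510.0) = 2030 × 0.90906 = 1,845.39 kg.
After the second burn: m = 1,845.39 × exp(−2500/4510.0) = 1,845.39 × 0.57446 = 1,060.1 kg.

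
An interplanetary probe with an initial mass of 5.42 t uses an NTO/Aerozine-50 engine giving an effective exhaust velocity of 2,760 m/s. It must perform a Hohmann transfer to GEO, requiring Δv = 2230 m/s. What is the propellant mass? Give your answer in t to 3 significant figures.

m₀/m_f = exp(Δv / v_e) = exp(2230 / 2760.0) = exp(0.8080) = 2.2434.
m_f = 5.42 / 2.2434 = 2.41598 t, so propellant = m₀ − m_f = 5.42 − 2.41598 = 3.00402 t.

propellant mass ≈ 3.00 t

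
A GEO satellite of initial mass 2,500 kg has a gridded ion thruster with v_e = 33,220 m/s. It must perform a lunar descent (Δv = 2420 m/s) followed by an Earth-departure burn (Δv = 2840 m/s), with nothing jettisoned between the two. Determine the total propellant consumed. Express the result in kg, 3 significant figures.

After the first burn: m = 2500 × exp(−2420/33220.0) = 2500 × 0.92974 = 2,324.35 kg.
After the second burn: m = 2,324.35 × exp(−2840/33220.0) = 2,324.35 × 0.91806 = 2,133.89 kg.
Total propellant = m₀ − m_final = 2500 − 2,133.89 = 366.11 kg.

total propellant consumed ≈ 366 kg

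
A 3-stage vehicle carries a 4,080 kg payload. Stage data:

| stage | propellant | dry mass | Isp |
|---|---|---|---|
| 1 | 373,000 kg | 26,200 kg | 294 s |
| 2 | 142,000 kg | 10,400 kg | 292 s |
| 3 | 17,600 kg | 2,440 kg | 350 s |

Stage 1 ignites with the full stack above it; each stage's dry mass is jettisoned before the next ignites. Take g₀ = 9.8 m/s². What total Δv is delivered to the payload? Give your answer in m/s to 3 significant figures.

Δv ≈ 12200 m/s

Ignition mass of stage 1 = 373,000+26,200 + 142,000+10,400 + 17,600+2,440 + 4,080 = 575,720 kg.
Stage 1: m₀ = 575,720 kg, m_f = 575,720 − 373,000 = 202,720 kg; Δv = 294×9.8×ln(2.84) = 2881.2×1.0438 ≈ 3007 m/s.
Stage 2: m₀ = 176,520 kg, m_f = 176,520 − 142,000 = 34,520 kg; Δv = 292×9.8×ln(5.114) = 2861.6×1.6319 ≈ 4670 m/s.
Stage 3: m₀ = 24,120 kg, m_f = 24,120 − 17,600 = 6,520 kg; Δv = 350×9.8×ln(3.699) = 3430.0×1.3082 ≈ 4487 m/s.
Total Δv = 3007 + 4670 + 4487 = 12164 m/s.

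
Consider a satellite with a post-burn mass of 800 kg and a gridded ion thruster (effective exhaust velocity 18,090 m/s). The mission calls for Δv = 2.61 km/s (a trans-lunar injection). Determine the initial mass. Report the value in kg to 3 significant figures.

m₀/m_f = exp(Δv / v_e) = exp(2610 / 18090.0) = exp(0.1443) = 1.1552.
m₀ = m_f × 1.1552 = 800 × 1.1552 = 924.16 kg.

initial mass ≈ 924 kg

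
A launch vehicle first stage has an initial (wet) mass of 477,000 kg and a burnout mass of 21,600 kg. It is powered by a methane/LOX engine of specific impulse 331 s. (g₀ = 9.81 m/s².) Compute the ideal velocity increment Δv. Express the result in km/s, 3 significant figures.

Δv ≈ 10.0 km/s

v_e = Isp · g₀ = 331 × 9.81 = 3247.1 m/s.
Δv = v_e · ln(m₀/m_f) = 3247.1 × ln(22.08) = 3247.1 × 3.0948 ≈ 10049.2 m/s.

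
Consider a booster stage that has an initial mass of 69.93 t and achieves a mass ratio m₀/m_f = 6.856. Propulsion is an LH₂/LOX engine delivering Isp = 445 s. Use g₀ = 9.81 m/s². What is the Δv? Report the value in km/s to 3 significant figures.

v_e = Isp · g₀ = 445 × 9.81 = 4365.4 m/s.
Using Δv = v_e ln(m₀/m_f): Δv = v_e · ln(6.856) = 4365.4 × 1.9251 ≈ 8404.0 m/s.

Δv ≈ 8.40 km/s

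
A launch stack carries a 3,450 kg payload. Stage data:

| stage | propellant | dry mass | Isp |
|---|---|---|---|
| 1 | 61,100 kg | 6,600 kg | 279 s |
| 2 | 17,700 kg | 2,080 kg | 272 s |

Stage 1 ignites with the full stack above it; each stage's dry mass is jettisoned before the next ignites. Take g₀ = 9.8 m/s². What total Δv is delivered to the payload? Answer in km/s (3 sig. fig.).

Ignition mass of stage 1 = 61,100+6,600 + 17,700+2,080 + 3,450 = 90,930 kg.
Stage 1: m₀ = 90,930 kg, m_f = 90,930 − 61,100 = 29,830 kg; Δv = 279×9.8×ln(3.048) = 2734.2×1.1146 ≈ 3047 m/s.
Stage 2: m₀ = 23,230 kg, m_f = 23,230 − 17,700 = 5,530 kg; Δv = 272×9.8×ln(4.201) = 2665.6×1.4353 ≈ 3826 m/s.
Total Δv = 3047 + 3826 = 6873 m/s.

Δv ≈ 6.87 km/s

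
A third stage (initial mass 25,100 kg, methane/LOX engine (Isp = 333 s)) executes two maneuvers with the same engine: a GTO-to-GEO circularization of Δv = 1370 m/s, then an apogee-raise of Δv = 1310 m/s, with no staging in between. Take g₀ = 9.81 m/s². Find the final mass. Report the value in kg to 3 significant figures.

v_e = Isp · g₀ = 333 × 9.81 = 3266.7 m/s.
After the first burn: m = 25100 × exp(−1370/3266.7) = 25100 × 0.65745 = 16,502 kg.
After the second burn: m = 16,502 × exp(−1310/3266.7) = 16,502 × 0.66964 = 11,050.4 kg.

final mass ≈ 11100 kg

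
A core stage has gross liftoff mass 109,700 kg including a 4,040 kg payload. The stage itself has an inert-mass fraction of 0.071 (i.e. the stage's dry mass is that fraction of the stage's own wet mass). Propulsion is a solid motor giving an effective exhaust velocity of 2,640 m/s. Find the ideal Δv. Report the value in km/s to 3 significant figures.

Stage wet mass = m₀ − payload = 109,700 − 4,040 = 105,660 kg.
Stage dry mass = ε × stage wet mass = 0.071 × 105,660 = 7,501.86 kg.
Burnout mass m_f = stage dry + payload = 7,501.86 + 4,040 = 11,541.86 kg.
Δv = v_e · ln(109,700/11,541.86) = 2640.0 × ln(9.505) = 2640.0 × 2.2518 ≈ 5945 m/s.

Δv ≈ 5.94 km/s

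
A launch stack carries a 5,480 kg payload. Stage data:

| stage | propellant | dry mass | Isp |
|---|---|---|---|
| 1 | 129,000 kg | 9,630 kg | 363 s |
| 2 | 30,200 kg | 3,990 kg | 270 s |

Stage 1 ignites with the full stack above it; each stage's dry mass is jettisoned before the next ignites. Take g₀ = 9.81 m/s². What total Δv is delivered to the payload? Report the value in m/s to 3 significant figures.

Δv ≈ 8370 m/s

Ignition mass of stage 1 = 129,000+9,630 + 30,200+3,990 + 5,480 = 178,300 kg.
Stage 1: m₀ = 178,300 kg, m_f = 178,300 − 129,000 = 49,300 kg; Δv = 363×9.81×ln(3.617) = 3561.0×1.2855 ≈ 4578 m/s.
Stage 2: m₀ = 39,670 kg, m_f = 39,670 − 30,200 = 9,470 kg; Δv = 270×9.81×ln(4.189) = 2648.7×1.4325 ≈ 3794 m/s.
Total Δv = 4578 + 3794 = 8372 m/s.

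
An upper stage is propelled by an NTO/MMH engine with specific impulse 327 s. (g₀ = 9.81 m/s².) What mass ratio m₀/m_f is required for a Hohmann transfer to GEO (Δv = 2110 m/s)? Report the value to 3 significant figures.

mass ratio ≈ 1.93

v_e = Isp · g₀ = 327 × 9.81 = 3207.9 m/s.
Using Δv = v_e ln(m₀/m_f): m₀/m_f = exp(Δv / v_e) = exp(2110 / 3207.9) = exp(0.6578) = 1.9305.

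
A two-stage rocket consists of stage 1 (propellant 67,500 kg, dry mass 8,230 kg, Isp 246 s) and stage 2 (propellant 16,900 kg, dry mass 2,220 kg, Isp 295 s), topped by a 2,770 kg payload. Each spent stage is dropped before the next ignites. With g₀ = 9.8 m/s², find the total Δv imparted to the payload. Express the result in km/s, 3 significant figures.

Ignition mass of stage 1 = 67,500+8,230 + 16,900+2,220 + 2,770 = 97,620 kg.
Stage 1: m₀ = 97,620 kg, m_f = 97,620 − 67,500 = 30,120 kg; Δv = 246×9.8×ln(3.241) = 2410.8×1.1759 ≈ 2835 m/s.
Stage 2: m₀ = 21,890 kg, m_f = 21,890 − 16,900 = 4,990 kg; Δv = 295×9.8×ln(4.387) = 2891.0×1.4786 ≈ 4275 m/s.
Total Δv = 2835 + 4275 = 7110 m/s.

Δv ≈ 7.11 km/s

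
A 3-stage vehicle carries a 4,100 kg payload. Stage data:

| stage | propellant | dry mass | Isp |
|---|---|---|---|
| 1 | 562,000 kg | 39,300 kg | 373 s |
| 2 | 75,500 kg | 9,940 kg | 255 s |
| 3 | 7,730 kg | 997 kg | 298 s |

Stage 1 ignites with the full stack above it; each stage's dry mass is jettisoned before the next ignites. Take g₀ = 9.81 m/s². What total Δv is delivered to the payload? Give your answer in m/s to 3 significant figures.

Ignition mass of stage 1 = 562,000+39,300 + 75,500+9,940 + 7,730+997 + 4,100 = 699,567 kg.
Stage 1: m₀ = 699,567 kg, m_f = 699,567 − 562,000 = 137,567 kg; Δv = 373×9.81×ln(5.085) = 3659.1×1.6264 ≈ 5951 m/s.
Stage 2: m₀ = 98,267 kg, m_f = 98,267 − 75,500 = 22,767 kg; Δv = 255×9.81×ln(4.316) = 2501.6×1.4624 ≈ 3658 m/s.
Stage 3: m₀ = 12,827 kg, m_f = 12,827 − 7,730 = 5,097 kg; Δv = 298×9.81×ln(2.517) = 2923.4×0.9229 ≈ 2698 m/s.
Total Δv = 5951 + 3658 + 2698 = 12307 m/s.

Δv ≈ 12300 m/s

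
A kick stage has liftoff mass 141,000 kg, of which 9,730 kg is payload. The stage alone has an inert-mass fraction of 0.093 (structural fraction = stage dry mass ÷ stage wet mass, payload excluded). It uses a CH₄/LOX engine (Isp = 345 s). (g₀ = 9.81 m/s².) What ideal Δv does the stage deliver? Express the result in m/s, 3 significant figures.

Δv ≈ 6300 m/s

Stage wet mass = m₀ − payload = 141,000 − 9,730 = 131,270 kg.
Stage dry mass = ε × stage wet mass = 0.093 × 131,270 = 12,208.1 kg.
Burnout mass m_f = stage dry + payload = 12,208.1 + 9,730 = 21,938.1 kg.
v_e = Isp · g₀ = 345 × 9.81 = 3384.5 m/s.
By the Tsiolkovsky rocket equation, Δv = v_e · ln(141,000/21,938.1) = 3384.5 × ln(6.427) = 3384.5 × 1.8605 ≈ 6297 m/s.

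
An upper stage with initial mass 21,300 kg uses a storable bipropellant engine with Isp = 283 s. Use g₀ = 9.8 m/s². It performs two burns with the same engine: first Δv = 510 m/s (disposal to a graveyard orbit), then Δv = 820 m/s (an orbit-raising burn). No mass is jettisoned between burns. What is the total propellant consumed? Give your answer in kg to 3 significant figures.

total propellant consumed ≈ 8110 kg

v_e = Isp · g₀ = 283 × 9.8 = 2773.4 m/s.
After the first burn: m = 21300 × exp(−510/2773.4) = 21300 × 0.83203 = 17,722.2 kg.
After the second burn: m = 17,722.2 × exp(−820/2773.4) = 17,722.2 × 0.74404 = 13,186 kg.
Total propellant = m₀ − m_final = 21300 − 13,186 = 8,114 kg.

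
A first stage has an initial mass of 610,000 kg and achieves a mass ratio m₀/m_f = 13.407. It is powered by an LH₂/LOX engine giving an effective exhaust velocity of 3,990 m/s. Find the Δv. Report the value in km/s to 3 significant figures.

Δv ≈ 10.4 km/s

By the Tsiolkovsky rocket equation, Δv = v_e · ln(13.407) = 3990.0 × 2.5958 ≈ 10357.2 m/s.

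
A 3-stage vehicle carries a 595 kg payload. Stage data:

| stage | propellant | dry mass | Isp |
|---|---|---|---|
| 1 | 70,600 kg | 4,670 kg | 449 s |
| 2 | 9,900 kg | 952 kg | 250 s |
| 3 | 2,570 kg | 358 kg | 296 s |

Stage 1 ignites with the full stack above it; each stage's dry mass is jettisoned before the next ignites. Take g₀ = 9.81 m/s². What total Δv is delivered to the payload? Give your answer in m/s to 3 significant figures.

Ignition mass of stage 1 = 70,600+4,670 + 9,900+952 + 2,570+358 + 595 = 89,645 kg.
Stage 1: m₀ = 89,645 kg, m_f = 89,645 − 70,600 = 19,045 kg; Δv = 449×9.81×ln(4.707) = 4404.7×1.5491 ≈ 6823 m/s.
Stage 2: m₀ = 14,375 kg, m_f = 14,375 − 9,900 = 4,475 kg; Δv = 250×9.81×ln(3.212) = 2452.5×1.1670 ≈ 2862 m/s.
Stage 3: m₀ = 3,523 kg, m_f = 3,523 − 2,570 = 953 kg; Δv = 296×9.81×ln(3.697) = 2903.8×1.3075 ≈ 3797 m/s.
Total Δv = 6823 + 2862 + 3797 = 13482 m/s.

Δv ≈ 13500 m/s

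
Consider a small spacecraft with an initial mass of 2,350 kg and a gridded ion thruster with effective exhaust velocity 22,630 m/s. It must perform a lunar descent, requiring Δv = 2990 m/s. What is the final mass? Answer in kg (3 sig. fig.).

final mass ≈ 2060 kg

m₀/m_f = exp(Δv / v_e) = exp(2990 / 22630.0) = exp(0.1321) = 1.1413.
m_f = m₀ / 1.1413 = 2,350 / 1.1413 = 2,059.06 kg.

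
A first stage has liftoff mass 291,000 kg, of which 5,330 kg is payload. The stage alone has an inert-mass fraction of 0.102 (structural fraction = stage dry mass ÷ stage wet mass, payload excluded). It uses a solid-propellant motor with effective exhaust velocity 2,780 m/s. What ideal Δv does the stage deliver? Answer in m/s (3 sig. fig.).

Δv ≈ 5930 m/s

Stage wet mass = m₀ − payload = 291,000 − 5,330 = 285,670 kg.
Stage dry mass = ε × stage wet mass = 0.102 × 285,670 = 29,138.3 kg.
Burnout mass m_f = stage dry + payload = 29,138.3 + 5,330 = 34,468.3 kg.
Using Δv = v_e ln(m₀/m_f): Δv = v_e · ln(291,000/34,468.3) = 2780.0 × ln(8.443) = 2780.0 × 2.1333 ≈ 5931 m/s.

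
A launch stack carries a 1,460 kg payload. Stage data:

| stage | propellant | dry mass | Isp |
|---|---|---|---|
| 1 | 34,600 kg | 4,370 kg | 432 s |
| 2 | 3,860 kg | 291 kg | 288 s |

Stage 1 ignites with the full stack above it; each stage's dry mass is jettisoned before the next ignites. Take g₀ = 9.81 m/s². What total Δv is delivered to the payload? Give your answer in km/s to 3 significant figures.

Ignition mass of stage 1 = 34,600+4,370 + 3,860+291 + 1,460 = 44,581 kg.
Stage 1: m₀ = 44,581 kg, m_f = 44,581 − 34,600 = 9,981 kg; Δv = 432×9.81×ln(4.467) = 4237.9×1.4966 ≈ 6343 m/s.
Stage 2: m₀ = 5,611 kg, m_f = 5,611 − 3,860 = 1,751 kg; Δv = 288×9.81×ln(3.204) = 2825.3×1.1645 ≈ 3290 m/s.
Total Δv = 6343 + 3290 = 9633 m/s.

Δv ≈ 9.63 km/s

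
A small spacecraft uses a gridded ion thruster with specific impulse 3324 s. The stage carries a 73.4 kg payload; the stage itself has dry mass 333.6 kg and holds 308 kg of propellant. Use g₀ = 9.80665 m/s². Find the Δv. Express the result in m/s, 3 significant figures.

Δv ≈ 18400 m/s

v_e = Isp · g₀ = 3324 × 9.80665 = 32597.3 m/s.
m₀ = payload + dry + propellant = 73.4 + 333.6 + 308 = 715 kg.
m_f = payload + dry = 73.4 + 333.6 = 407 kg.
Δv = v_e · ln(m₀/m_f) = 32597.3 × ln(1.757) = 32597.3 × 0.5635 ≈ 18367.6 m/s.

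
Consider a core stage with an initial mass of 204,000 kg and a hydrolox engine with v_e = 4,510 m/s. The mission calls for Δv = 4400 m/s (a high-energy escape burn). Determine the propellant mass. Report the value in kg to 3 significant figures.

propellant mass ≈ 127000 kg

Using Δv = v_e ln(m₀/m_f): m₀/m_f = exp(Δv / v_e) = exp(4400 / 4510.0) = exp(0.9756) = 2.6528.
m_f = 204,000 / 2.6528 = 76,899.9 kg, so propellant = m₀ − m_f = 204,000 − 76,899.9 = 127,100.1 kg.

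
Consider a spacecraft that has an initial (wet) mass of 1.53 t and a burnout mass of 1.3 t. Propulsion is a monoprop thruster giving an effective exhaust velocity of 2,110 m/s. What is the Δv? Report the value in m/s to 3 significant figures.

Δv ≈ 344 m/s

By the Tsiolkovsky rocket equation, Δv = v_e · ln(m₀/m_f) = 2110.0 × ln(1.177) = 2110.0 × 0.1629 ≈ 343.7 m/s.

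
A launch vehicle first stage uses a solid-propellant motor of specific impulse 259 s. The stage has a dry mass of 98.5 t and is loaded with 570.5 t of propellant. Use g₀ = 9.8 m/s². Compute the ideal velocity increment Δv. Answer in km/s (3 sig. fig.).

Δv ≈ 4.86 km/s

v_e = Isp · g₀ = 259 × 9.8 = 2538.2 m/s.
m₀ = m_dry + m_prop = 98.5 + 570.5 = 669 t.
From the ideal rocket equation, Δv = v_e · ln(m₀/m_f) = 2538.2 × ln(6.792) = 2538.2 × 1.9157 ≈ 4862.5 m/s.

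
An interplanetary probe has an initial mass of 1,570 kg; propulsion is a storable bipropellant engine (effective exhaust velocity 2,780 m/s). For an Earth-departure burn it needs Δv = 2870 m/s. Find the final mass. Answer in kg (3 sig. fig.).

From the ideal rocket equation, m₀/m_f = exp(Δv / v_e) = exp(2870 / 2780.0) = exp(1.0324) = 2.8077.
m_f = m₀ / 2.8077 = 1,570 / 2.8077 = 559.177 kg.

final mass ≈ 559 kg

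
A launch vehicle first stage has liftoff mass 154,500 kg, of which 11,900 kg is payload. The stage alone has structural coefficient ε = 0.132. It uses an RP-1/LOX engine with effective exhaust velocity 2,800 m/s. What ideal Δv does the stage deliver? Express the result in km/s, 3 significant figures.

Stage wet mass = m₀ − payload = 154,500 − 11,900 = 142,600 kg.
Stage dry mass = ε × stage wet mass = 0.132 × 142,600 = 18,823.2 kg.
Burnout mass m_f = stage dry + payload = 18,823.2 + 11,900 = 30,723.2 kg.
Δv = v_e · ln(154,500/30,723.2) = 2800.0 × ln(5.029) = 2800.0 × 1.6152 ≈ 4522 m/s.

Δv ≈ 4.52 km/s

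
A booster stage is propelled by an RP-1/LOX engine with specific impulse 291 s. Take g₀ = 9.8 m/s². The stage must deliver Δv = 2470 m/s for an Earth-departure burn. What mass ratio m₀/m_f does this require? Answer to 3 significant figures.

v_e = Isp · g₀ = 291 × 9.8 = 2851.8 m/s.
m₀/m_f = exp(Δv / v_e) = exp(2470 / 2851.8) = exp(0.8661) = 2.3777.

mass ratio ≈ 2.38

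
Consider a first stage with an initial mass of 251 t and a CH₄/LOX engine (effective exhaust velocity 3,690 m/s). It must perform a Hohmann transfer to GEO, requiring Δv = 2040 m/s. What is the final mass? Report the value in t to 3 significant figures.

final mass ≈ 144 t

By the Tsiolkovsky rocket equation, m₀/m_f = exp(Δv / v_e) = exp(2040 / 3690.0) = exp(0.5528) = 1.7382.
m_f = m₀ / 1.7382 = 251 / 1.7382 = 144.402 t.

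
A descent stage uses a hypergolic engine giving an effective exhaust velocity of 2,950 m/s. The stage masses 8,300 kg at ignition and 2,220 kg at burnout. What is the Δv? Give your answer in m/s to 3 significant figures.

Δv ≈ 3890 m/s

Using Δv = v_e ln(m₀/m_f): Δv = v_e · ln(m₀/m_f) = 2950.0 × ln(3.739) = 2950.0 × 1.3187 ≈ 3890.3 m/s.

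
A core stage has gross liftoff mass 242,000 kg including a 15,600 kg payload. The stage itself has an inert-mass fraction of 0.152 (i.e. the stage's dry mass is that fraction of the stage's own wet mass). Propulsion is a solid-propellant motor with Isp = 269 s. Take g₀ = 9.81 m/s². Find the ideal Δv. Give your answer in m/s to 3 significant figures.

Stage wet mass = m₀ − payload = 242,000 − 15,600 = 226,400 kg.
Stage dry mass = ε × stage wet mass = 0.152 × 226,400 = 34,412.8 kg.
Burnout mass m_f = stage dry + payload = 34,412.8 + 15,600 = 50,012.8 kg.
v_e = Isp · g₀ = 269 × 9.81 = 2638.9 m/s.
Rocket equation: Δv = v_e · ln(242,000/50,012.8) = 2638.9 × ln(4.839) = 2638.9 × 1.5767 ≈ 4161 m/s.

Δv ≈ 4160 m/s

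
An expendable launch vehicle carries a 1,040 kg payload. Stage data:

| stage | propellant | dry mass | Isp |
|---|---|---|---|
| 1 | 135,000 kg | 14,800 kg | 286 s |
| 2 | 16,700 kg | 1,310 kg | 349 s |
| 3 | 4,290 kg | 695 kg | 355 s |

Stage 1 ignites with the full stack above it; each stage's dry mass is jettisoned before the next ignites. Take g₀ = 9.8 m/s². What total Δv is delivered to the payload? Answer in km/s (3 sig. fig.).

Ignition mass of stage 1 = 135,000+14,800 + 16,700+1,310 + 4,290+695 + 1,040 = 173,835 kg.
Stage 1: m₀ = 173,835 kg, m_f = 173,835 − 135,000 = 38,835 kg; Δv = 286×9.8×ln(4.476) = 2802.8×1.4988 ≈ 4201 m/s.
Stage 2: m₀ = 24,035 kg, m_f = 24,035 − 16,700 = 7,335 kg; Δv = 349×9.8×ln(3.277) = 3420.2×1.1869 ≈ 4059 m/s.
Stage 3: m₀ = 6,025 kg, m_f = 6,025 − 4,290 = 1,735 kg; Δv = 355×9.8×ln(3.473) = 3479.0×1.2449 ≈ 4331 m/s.
Total Δv = 4201 + 4059 + 4331 = 12591 m/s.

Δv ≈ 12.6 km/s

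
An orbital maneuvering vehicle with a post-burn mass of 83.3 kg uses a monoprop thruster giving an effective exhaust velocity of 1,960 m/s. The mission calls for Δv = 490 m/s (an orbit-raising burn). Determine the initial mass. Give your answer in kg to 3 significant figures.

m₀/m_f = exp(Δv / v_e) = exp(490 / 1960.0) = exp(0.2500) = 1.2840.
m₀ = m_f × 1.2840 = 83.3 × 1.2840 = 106.957 kg.

initial mass ≈ 107 kg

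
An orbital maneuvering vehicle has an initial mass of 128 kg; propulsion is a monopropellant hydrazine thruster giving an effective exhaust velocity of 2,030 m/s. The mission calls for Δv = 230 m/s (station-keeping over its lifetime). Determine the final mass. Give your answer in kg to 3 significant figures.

From the ideal rocket equation, m₀/m_f = exp(Δv / v_e) = exp(230 / 2030.0) = exp(0.1133) = 1.1200.
m_f = m₀ / 1.1200 = 128 / 1.1200 = 114.286 kg.

final mass ≈ 114 kg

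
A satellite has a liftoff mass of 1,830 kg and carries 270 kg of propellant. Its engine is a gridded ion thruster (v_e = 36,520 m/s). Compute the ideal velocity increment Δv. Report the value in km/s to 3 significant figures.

m_f = m₀ − m_prop = 1,830 − 270 = 1,560 kg.
Δv = v_e · ln(m₀/m_f) = 36520.0 × ln(1.173) = 36520.0 × 0.1596 ≈ 5829.7 m/s.

Δv ≈ 5.83 km/s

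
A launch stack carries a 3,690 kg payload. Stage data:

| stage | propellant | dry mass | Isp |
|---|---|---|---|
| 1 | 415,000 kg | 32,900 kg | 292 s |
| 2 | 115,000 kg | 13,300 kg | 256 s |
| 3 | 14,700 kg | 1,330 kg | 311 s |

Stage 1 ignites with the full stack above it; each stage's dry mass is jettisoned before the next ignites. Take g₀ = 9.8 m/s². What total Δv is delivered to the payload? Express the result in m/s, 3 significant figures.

Δv ≈ 11300 m/s

Ignition mass of stage 1 = 415,000+32,900 + 115,000+13,300 + 14,700+1,330 + 3,690 = 595,920 kg.
Stage 1: m₀ = 595,920 kg, m_f = 595,920 − 415,000 = 180,920 kg; Δv = 292×9.8×ln(3.294) = 2861.6×1.1921 ≈ 3411 m/s.
Stage 2: m₀ = 148,020 kg, m_f = 148,020 − 115,000 = 33,020 kg; Δv = 256×9.8×ln(4.483) = 2508.8×1.5002 ≈ 3764 m/s.
Stage 3: m₀ = 19,720 kg, m_f = 19,720 − 14,700 = 5,020 kg; Δv = 311×9.8×ln(3.928) = 3047.8×1.3682 ≈ 4170 m/s.
Total Δv = 3411 + 3764 + 4170 = 11345 m/s.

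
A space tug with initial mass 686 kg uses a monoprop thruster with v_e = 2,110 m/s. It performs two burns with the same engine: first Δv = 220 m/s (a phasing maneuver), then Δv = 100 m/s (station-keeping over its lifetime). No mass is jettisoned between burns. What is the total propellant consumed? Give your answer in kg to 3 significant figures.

total propellant consumed ≈ 96.5 kg

After the first burn: m = 686 × exp(−220/2110.0) = 686 × 0.90099 = 618.079 kg.
After the second burn: m = 618.079 × exp(−100/2110.0) = 618.079 × 0.95371 = 589.468 kg.
Total propellant = m₀ − m_final = 686 − 589.468 = 96.532 kg.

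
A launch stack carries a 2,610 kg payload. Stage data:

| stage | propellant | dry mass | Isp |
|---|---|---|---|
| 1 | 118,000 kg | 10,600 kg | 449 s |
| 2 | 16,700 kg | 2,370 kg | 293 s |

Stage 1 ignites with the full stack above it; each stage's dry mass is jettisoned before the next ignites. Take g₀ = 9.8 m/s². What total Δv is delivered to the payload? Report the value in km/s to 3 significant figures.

Δv ≈ 11.0 km/s

Ignition mass of stage 1 = 118,000+10,600 + 16,700+2,370 + 2,610 = 150,280 kg.
Stage 1: m₀ = 150,280 kg, m_f = 150,280 − 118,000 = 32,280 kg; Δv = 449×9.8×ln(4.656) = 4400.2×1.5381 ≈ 6768 m/s.
Stage 2: m₀ = 21,680 kg, m_f = 21,680 − 16,700 = 4,980 kg; Δv = 293×9.8×ln(4.353) = 2871.4×1.4710 ≈ 4224 m/s.
Total Δv = 6768 + 4224 = 10992 m/s.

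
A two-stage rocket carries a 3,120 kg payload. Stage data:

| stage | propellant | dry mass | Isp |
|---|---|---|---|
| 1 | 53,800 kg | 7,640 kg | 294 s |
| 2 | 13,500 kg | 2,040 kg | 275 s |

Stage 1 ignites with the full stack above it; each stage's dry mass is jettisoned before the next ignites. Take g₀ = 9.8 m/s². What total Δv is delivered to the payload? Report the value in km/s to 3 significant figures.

Δv ≈ 6.67 km/s

Ignition mass of stage 1 = 53,800+7,640 + 13,500+2,040 + 3,120 = 80,100 kg.
Stage 1: m₀ = 80,100 kg, m_f = 80,100 − 53,800 = 26,300 kg; Δv = 294×9.8×ln(3.046) = 2881.2×1.1137 ≈ 3209 m/s.
Stage 2: m₀ = 18,660 kg, m_f = 18,660 − 13,500 = 5,160 kg; Δv = 275×9.8×ln(3.616) = 2695.0×1.2854 ≈ 3464 m/s.
Total Δv = 3209 + 3464 = 6673 m/s.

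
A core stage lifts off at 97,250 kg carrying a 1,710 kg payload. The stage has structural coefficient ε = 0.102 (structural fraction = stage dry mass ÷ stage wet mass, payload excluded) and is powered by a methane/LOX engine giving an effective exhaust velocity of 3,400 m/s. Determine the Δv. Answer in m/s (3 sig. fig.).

Stage wet mass = m₀ − payload = 97,250 − 1,710 = 95,540 kg.
Stage dry mass = ε × stage wet mass = 0.102 × 95,540 = 9,745.08 kg.
Burnout mass m_f = stage dry + payload = 9,745.08 + 1,710 = 11,455.08 kg.
Δv = v_e · ln(97,250/11,455.08) = 3400.0 × ln(8.49) = 3400.0 × 2.1389 ≈ 7272 m/s.

Δv ≈ 7270 m/s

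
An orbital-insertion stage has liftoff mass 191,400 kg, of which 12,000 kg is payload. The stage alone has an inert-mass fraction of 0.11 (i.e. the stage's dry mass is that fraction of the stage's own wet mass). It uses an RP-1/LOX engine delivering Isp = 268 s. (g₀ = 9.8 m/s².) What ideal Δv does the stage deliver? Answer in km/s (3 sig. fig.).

Δv ≈ 4.72 km/s

Stage wet mass = m₀ − payload = 191,400 − 12,000 = 179,400 kg.
Stage dry mass = ε × stage wet mass = 0.11 × 179,400 = 19,734 kg.
Burnout mass m_f = stage dry + payload = 19,734 + 12,000 = 31,734 kg.
v_e = Isp · g₀ = 268 × 9.8 = 2626.4 m/s.
Using Δv = v_e ln(m₀/m_f): Δv = v_e · ln(191,400/31,734) = 2626.4 × ln(6.031) = 2626.4 × 1.7970 ≈ 4720 m/s.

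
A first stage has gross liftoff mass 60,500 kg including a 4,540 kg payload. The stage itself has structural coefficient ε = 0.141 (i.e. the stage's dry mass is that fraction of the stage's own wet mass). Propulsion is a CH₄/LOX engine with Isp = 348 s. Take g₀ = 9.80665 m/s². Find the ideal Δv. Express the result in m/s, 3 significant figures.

Stage wet mass = m₀ − payload = 60,500 − 4,540 = 55,960 kg.
Stage dry mass = ε × stage wet mass = 0.141 × 55,960 = 7,890.36 kg.
Burnout mass m_f = stage dry + payload = 7,890.36 + 4,540 = 12,430.36 kg.
v_e = Isp · g₀ = 348 × 9.80665 = 3412.7 m/s.
Rocket equation: Δv = v_e · ln(60,500/12,430.36) = 3412.7 × ln(4.867) = 3412.7 × 1.5825 ≈ 5401 m/s.

Δv ≈ 5400 m/s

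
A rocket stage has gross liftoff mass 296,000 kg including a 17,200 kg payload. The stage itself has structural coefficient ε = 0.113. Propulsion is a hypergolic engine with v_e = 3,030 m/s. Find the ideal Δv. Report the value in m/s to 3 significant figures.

Stage wet mass = m₀ − payload = 296,000 − 17,200 = 278,800 kg.
Stage dry mass = ε × stage wet mass = 0.113 × 278,800 = 31,504.4 kg.
Burnout mass m_f = stage dry + payload = 31,504.4 + 17,200 = 48,704.4 kg.
From the ideal rocket equation, Δv = v_e · ln(296,000/48,704.4) = 3030.0 × ln(6.077) = 3030.0 × 1.8046 ≈ 5468 m/s.

Δv ≈ 5470 m/s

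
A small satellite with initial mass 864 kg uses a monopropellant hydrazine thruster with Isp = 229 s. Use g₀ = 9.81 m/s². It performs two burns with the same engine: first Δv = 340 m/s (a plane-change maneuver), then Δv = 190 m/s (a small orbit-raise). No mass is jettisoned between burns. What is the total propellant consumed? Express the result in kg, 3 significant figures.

v_e = Isp · g₀ = 229 × 9.81 = 2246.5 m/s.
After the first burn: m = 864 × exp(−340/2246.5) = 864 × 0.85955 = 742.651 kg.
After the second burn: m = 742.651 × exp(−190/2246.5) = 742.651 × 0.91890 = 682.422 kg.
Total propellant = m₀ − m_final = 864 − 682.422 = 181.578 kg.

total propellant consumed ≈ 182 kg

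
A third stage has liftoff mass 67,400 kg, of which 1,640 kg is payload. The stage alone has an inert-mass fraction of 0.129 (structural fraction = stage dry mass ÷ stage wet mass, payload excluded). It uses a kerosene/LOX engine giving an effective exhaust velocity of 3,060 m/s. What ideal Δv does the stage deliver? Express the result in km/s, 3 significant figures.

Δv ≈ 5.80 km/s

Stage wet mass = m₀ − payload = 67,400 − 1,640 = 65,760 kg.
Stage dry mass = ε × stage wet mass = 0.129 × 65,760 = 8,483.04 kg.
Burnout mass m_f = stage dry + payload = 8,483.04 + 1,640 = 10,123.04 kg.
Δv = v_e · ln(67,400/10,123.04) = 3060.0 × ln(6.658) = 3060.0 × 1.8958 ≈ 5801 m/s.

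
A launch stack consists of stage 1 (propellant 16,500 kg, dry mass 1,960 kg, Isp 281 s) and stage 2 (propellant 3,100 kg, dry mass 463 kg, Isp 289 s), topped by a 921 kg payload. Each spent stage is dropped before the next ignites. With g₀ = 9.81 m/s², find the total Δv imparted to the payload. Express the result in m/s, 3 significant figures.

Ignition mass of stage 1 = 16,500+1,960 + 3,100+463 + 921 = 22,944 kg.
Stage 1: m₀ = 22,944 kg, m_f = 22,944 − 16,500 = 6,444 kg; Δv = 281×9.81×ln(3.561) = 2756.6×1.2699 ≈ 3501 m/s.
Stage 2: m₀ = 4,484 kg, m_f = 4,484 − 3,100 = 1,384 kg; Δv = 289×9.81×ln(3.24) = 2835.1×1.1755 ≈ 3333 m/s.
Total Δv = 3501 + 3333 = 6834 m/s.

Δv ≈ 6830 m/s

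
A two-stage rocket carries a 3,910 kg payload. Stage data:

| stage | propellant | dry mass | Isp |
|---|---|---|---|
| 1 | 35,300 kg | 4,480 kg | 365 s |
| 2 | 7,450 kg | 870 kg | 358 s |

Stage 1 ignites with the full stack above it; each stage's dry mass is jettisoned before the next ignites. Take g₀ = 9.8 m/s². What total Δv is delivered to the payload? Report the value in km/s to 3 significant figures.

Δv ≈ 7.36 km/s

Ignition mass of stage 1 = 35,300+4,480 + 7,450+870 + 3,910 = 52,010 kg.
Stage 1: m₀ = 52,010 kg, m_f = 52,010 − 35,300 = 16,710 kg; Δv = 365×9.8×ln(3.113) = 3577.0×1.1354 ≈ 4061 m/s.
Stage 2: m₀ = 12,230 kg, m_f = 12,230 − 7,450 = 4,780 kg; Δv = 358×9.8×ln(2.559) = 3508.4×0.9395 ≈ 3296 m/s.
Total Δv = 4061 + 3296 = 7357 m/s.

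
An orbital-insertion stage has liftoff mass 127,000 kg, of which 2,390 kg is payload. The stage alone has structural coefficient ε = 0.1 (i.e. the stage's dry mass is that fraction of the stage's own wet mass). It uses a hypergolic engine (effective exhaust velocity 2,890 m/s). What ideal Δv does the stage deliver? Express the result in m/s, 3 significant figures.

Stage wet mass = m₀ − payload = 127,000 − 2,390 = 124,610 kg.
Stage dry mass = ε × stage wet mass = 0.1 × 124,610 = 12,461 kg.
Burnout mass m_f = stage dry + payload = 12,461 + 2,390 = 14,851 kg.
Rocket equation: Δv = v_e · ln(127,000/14,851) = 2890.0 × ln(8.552) = 2890.0 × 2.1461 ≈ 6202 m/s.

Δv ≈ 6200 m/s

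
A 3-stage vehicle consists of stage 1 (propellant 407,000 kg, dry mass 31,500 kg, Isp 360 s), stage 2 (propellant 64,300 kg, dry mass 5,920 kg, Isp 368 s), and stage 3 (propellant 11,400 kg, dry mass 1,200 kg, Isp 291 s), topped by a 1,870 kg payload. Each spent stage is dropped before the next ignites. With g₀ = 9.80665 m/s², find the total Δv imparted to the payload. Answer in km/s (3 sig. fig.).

Ignition mass of stage 1 = 407,000+31,500 + 64,300+5,920 + 11,400+1,200 + 1,870 = 523,190 kg.
Stage 1: m₀ = 523,190 kg, m_f = 523,190 − 407,000 = 116,190 kg; Δv = 360×9.80665×ln(4.503) = 3530.4×1.5047 ≈ 5312 m/s.
Stage 2: m₀ = 84,690 kg, m_f = 84,690 − 64,300 = 20,390 kg; Δv = 368×9.80665×ln(4.154) = 3608.8×1.4240 ≈ 5139 m/s.
Stage 3: m₀ = 14,470 kg, m_f = 14,470 − 11,400 = 3,070 kg; Δv = 291×9.80665×ln(4.713) = 2853.7×1.5504 ≈ 4424 m/s.
Total Δv = 5312 + 5139 + 4424 = 14875 m/s.

Δv ≈ 14.9 km/s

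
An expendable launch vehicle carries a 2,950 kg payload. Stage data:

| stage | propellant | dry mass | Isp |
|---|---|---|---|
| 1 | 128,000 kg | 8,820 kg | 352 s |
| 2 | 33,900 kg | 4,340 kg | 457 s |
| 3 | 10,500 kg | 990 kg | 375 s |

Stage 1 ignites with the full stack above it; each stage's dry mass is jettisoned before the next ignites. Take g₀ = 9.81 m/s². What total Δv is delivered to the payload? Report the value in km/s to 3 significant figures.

Ignition mass of stage 1 = 128,000+8,820 + 33,900+4,340 + 10,500+990 + 2,950 = 189,500 kg.
Stage 1: m₀ = 189,500 kg, m_f = 189,500 − 128,000 = 61,500 kg; Δv = 352×9.81×ln(3.081) = 3453.1×1.1254 ≈ 3886 m/s.
Stage 2: m₀ = 52,680 kg, m_f = 52,680 − 33,900 = 18,780 kg; Δv = 457×9.81×ln(2.805) = 4483.2×1.0314 ≈ 4624 m/s.
Stage 3: m₀ = 14,440 kg, m_f = 14,440 − 10,500 = 3,940 kg; Δv = 375×9.81×ln(3.665) = 3678.8×1.2988 ≈ 4778 m/s.
Total Δv = 3886 + 4624 + 4778 = 13288 m/s.

Δv ≈ 13.3 km/s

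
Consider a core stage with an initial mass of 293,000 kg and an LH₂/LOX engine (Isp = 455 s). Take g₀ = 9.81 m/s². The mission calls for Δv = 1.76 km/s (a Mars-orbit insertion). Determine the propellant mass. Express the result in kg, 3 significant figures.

v_e = Isp · g₀ = 455 × 9.81 = 4463.6 m/s.
Using Δv = v_e ln(m₀/m_f): m₀/m_f = exp(Δv / v_e) = exp(1760 / 4463.6) = exp(0.3943) = 1.4834.
m_f = 293,000 / 1.4834 = 197,519 kg, so propellant = m₀ − m_f = 293,000 − 197,519 = 95,481 kg.

propellant mass ≈ 95500 kg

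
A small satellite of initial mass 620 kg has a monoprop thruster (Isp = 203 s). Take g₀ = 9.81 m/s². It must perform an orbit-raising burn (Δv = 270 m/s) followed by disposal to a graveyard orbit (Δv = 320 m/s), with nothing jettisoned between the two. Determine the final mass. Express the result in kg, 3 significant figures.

v_e = Isp · g₀ = 203 × 9.81 = 1991.4 m/s.
After the first burn: m = 620 × exp(−270/1991.4) = 620 × 0.87321 = 541.39 kg.
After the second burn: m = 541.39 × exp(−320/1991.4) = 541.39 × 0.85156 = 461.026 kg.

final mass ≈ 461 kg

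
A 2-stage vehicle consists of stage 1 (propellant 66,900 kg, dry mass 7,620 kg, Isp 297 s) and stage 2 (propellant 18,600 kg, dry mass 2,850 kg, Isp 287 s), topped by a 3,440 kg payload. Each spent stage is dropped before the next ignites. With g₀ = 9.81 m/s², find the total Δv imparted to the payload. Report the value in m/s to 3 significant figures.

Ignition mass of stage 1 = 66,900+7,620 + 18,600+2,850 + 3,440 = 99,410 kg.
Stage 1: m₀ = 99,410 kg, m_f = 99,410 − 66,900 = 32,510 kg; Δv = 297×9.81×ln(3.058) = 2913.6×1.1177 ≈ 3257 m/s.
Stage 2: m₀ = 24,890 kg, m_f = 24,890 − 18,600 = 6,290 kg; Δv = 287×9.81×ln(3.957) = 2815.5×1.3755 ≈ 3873 m/s.
Total Δv = 3257 + 3873 = 7130 m/s.

Δv ≈ 7130 m/s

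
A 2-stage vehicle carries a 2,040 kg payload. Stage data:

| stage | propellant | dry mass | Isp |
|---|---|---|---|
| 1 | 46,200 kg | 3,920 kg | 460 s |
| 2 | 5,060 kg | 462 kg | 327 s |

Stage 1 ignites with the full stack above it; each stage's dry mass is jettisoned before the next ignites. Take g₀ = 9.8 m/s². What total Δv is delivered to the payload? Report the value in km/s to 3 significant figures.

Δv ≈ 10.8 km/s

Ignition mass of stage 1 = 46,200+3,920 + 5,060+462 + 2,040 = 57,682 kg.
Stage 1: m₀ = 57,682 kg, m_f = 57,682 − 46,200 = 11,482 kg; Δv = 460×9.8×ln(5.024) = 4508.0×1.6142 ≈ 7277 m/s.
Stage 2: m₀ = 7,562 kg, m_f = 7,562 − 5,060 = 2,502 kg; Δv = 327×9.8×ln(3.022) = 3204.6×1.1060 ≈ 3544 m/s.
Total Δv = 7277 + 3544 = 10821 m/s.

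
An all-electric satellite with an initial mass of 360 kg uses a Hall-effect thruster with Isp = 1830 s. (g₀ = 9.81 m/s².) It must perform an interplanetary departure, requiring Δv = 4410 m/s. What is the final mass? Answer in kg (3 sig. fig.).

final mass ≈ 282 kg

v_e = Isp · g₀ = 1830 × 9.81 = 17952.3 m/s.
From the ideal rocket equation, m₀/m_f = exp(Δv / v_e) = exp(4410 / 17952.3) = exp(0.2457) = 1.2785.
m_f = m₀ / 1.2785 = 360 / 1.2785 = 281.58 kg.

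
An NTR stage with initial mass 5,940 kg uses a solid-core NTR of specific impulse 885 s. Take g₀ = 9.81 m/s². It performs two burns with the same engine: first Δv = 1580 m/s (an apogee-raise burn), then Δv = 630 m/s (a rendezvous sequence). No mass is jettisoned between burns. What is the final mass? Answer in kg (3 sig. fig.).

v_e = Isp · g₀ = 885 × 9.81 = 8681.9 m/s.
After the first burn: m = 5940 × exp(−1580/8681.9) = 5940 × 0.83361 = 4,951.64 kg.
After the second burn: m = 4,951.64 × exp(−630/8681.9) = 4,951.64 × 0.93001 = 4,605.07 kg.

final mass ≈ 4610 kg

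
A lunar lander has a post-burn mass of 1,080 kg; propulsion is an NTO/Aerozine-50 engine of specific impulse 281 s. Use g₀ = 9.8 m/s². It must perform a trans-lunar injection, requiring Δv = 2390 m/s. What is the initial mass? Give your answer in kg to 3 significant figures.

v_e = Isp · g₀ = 281 × 9.8 = 2753.8 m/s.
Using Δv = v_e ln(m₀/m_f): m₀/m_f = exp(Δv / v_e) = exp(2390 / 2753.8) = exp(0.8679) = 2.3819.
m₀ = m_f × 2.3819 = 1,080 × 2.3819 = 2,572.45 kg.

initial mass ≈ 2570 kg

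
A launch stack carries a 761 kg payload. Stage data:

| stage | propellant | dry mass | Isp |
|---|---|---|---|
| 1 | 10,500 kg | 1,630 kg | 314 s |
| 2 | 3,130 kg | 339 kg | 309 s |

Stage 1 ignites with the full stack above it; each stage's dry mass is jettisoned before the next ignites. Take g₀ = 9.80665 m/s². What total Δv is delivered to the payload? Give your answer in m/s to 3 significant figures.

Ignition mass of stage 1 = 10,500+1,630 + 3,130+339 + 761 = 16,360 kg.
Stage 1: m₀ = 16,360 kg, m_f = 16,360 − 10,500 = 5,860 kg; Δv = 314×9.80665×ln(2.792) = 3079.3×1.0267 ≈ 3161 m/s.
Stage 2: m₀ = 4,230 kg, m_f = 4,230 − 3,130 = 1,100 kg; Δv = 309×9.80665×ln(3.845) = 3030.3×1.3469 ≈ 4081 m/s.
Total Δv = 3161 + 4081 = 7242 m/s.

Δv ≈ 7240 m/s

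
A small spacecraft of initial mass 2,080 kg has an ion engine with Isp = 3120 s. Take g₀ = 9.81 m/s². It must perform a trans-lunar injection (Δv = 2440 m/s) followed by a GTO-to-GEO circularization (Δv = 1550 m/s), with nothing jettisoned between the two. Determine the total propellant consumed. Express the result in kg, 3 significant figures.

total propellant consumed ≈ 254 kg

v_e = Isp · g₀ = 3120 × 9.81 = 30607.2 m/s.
After the first burn: m = 2080 × exp(−2440/30607.2) = 2080 × 0.92338 = 1,920.63 kg.
After the second burn: m = 1,920.63 × exp(−1550/30607.2) = 1,920.63 × 0.95062 = 1,825.79 kg.
Total propellant = m₀ − m_final = 2080 − 1,825.79 = 254.21 kg.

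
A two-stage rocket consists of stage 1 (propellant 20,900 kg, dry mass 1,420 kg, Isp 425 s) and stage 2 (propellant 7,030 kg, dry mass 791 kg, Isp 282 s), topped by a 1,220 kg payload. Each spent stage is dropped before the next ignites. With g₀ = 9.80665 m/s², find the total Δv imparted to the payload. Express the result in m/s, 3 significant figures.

Δv ≈ 8730 m/s

Ignition mass of stage 1 = 20,900+1,420 + 7,030+791 + 1,220 = 31,361 kg.
Stage 1: m₀ = 31,361 kg, m_f = 31,361 − 20,900 = 10,461 kg; Δv = 425×9.80665×ln(2.998) = 4167.8×1.0979 ≈ 4576 m/s.
Stage 2: m₀ = 9,041 kg, m_f = 9,041 − 7,030 = 2,011 kg; Δv = 282×9.80665×ln(4.496) = 2765.5×1.5031 ≈ 4157 m/s.
Total Δv = 4576 + 4157 = 8733 m/s.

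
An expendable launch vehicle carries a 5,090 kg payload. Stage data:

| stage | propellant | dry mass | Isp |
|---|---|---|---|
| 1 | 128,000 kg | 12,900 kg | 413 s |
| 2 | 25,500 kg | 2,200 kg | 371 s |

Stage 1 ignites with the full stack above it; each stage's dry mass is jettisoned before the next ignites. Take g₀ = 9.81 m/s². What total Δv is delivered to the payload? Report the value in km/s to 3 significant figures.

Δv ≈ 10.9 km/s

Ignition mass of stage 1 = 128,000+12,900 + 25,500+2,200 + 5,090 = 173,690 kg.
Stage 1: m₀ = 173,690 kg, m_f = 173,690 − 128,000 = 45,690 kg; Δv = 413×9.81×ln(3.801) = 4051.5×1.3354 ≈ 5410 m/s.
Stage 2: m₀ = 32,790 kg, m_f = 32,790 − 25,500 = 7,290 kg; Δv = 371×9.81×ln(4.498) = 3639.5×1.5036 ≈ 5472 m/s.
Total Δv = 5410 + 5472 = 10882 m/s.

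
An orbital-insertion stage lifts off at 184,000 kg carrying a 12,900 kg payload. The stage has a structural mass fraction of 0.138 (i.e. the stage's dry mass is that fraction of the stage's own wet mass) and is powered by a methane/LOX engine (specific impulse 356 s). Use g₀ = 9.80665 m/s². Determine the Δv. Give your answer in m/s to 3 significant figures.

Δv ≈ 5650 m/s

Stage wet mass = m₀ − payload = 184,000 − 12,900 = 171,100 kg.
Stage dry mass = ε × stage wet mass = 0.138 × 171,100 = 23,611.8 kg.
Burnout mass m_f = stage dry + payload = 23,611.8 + 12,900 = 36,511.8 kg.
v_e = Isp · g₀ = 356 × 9.80665 = 3491.2 m/s.
Δv = v_e · ln(184,000/36,511.8) = 3491.2 × ln(5.039) = 3491.2 × 1.6173 ≈ 5646 m/s.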